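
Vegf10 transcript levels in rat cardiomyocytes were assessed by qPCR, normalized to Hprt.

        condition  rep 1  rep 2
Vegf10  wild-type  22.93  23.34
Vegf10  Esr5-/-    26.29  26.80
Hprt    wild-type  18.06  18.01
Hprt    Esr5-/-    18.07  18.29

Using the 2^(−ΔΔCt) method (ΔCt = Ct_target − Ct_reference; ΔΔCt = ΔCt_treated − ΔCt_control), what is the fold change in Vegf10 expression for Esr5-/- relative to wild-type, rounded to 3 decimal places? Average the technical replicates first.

Mean Ct: Vegf10 wild-type 23.135; Vegf10 Esr5-/- 26.545; Hprt wild-type 18.035; Hprt Esr5-/- 18.180
ΔCt(wild-type) = 23.135 − 18.035 = 5.100
ΔCt(Esr5-/-) = 26.545 − 18.180 = 8.365
ΔΔCt = 8.365 − 5.100 = 3.265
Fold change = 2^(−3.265) = 0.1040

0.104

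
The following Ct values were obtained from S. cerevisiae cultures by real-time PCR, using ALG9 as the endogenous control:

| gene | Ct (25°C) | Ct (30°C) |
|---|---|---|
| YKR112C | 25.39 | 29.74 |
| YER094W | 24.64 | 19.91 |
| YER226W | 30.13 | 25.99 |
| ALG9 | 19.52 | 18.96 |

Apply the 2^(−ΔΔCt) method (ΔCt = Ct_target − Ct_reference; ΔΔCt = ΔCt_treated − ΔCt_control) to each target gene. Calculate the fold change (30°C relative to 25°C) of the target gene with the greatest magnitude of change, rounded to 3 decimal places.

0.033

YKR112C: ΔΔCt = (29.74−18.96) − (25.39−19.52) = 10.78 − 5.87 = 4.91; fold change = 2^-4.91 = 0.033
YER094W: ΔΔCt = (19.91−18.96) − (24.64−19.52) = 0.95 − 5.12 = -4.17; fold change = 2^4.17 = 18.001
YER226W: ΔΔCt = (25.99−18.96) − (30.13−19.52) = 7.03 − 10.61 = -3.58; fold change = 2^3.58 = 11.959
YKR112C has the largest |ΔΔCt| = 4.91.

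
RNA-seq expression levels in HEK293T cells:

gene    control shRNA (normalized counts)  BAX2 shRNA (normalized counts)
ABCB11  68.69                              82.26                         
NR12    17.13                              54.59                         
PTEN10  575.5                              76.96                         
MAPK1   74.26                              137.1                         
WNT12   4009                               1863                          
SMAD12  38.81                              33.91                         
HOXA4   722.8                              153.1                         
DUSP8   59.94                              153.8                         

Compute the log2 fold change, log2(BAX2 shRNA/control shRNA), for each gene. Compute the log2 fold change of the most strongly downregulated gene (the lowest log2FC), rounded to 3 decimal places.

-2.903

log2(82.26/68.69) = 0.260  (ABCB11)
log2(54.59/17.13) = 1.672  (NR12)
log2(76.96/575.5) = -2.903  (PTEN10)
log2(137.1/74.26) = 0.885  (MAPK1)
log2(1863/4009) = -1.106  (WNT12)
log2(33.91/38.81) = -0.195  (SMAD12)
log2(153.1/722.8) = -2.239  (HOXA4)
log2(153.8/59.94) = 1.359  (DUSP8)
PTEN10 is most strongly downregulated.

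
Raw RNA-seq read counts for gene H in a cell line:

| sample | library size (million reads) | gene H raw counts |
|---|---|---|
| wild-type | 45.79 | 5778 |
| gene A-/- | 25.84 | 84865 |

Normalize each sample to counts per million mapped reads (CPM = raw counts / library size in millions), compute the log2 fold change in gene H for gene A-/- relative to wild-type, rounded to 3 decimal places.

4.702

CPM(wild-type) = 5778 / 45.79 = 126.1848
CPM(gene A-/-) = 84865 / 25.84 = 3284.2492
Fold change = 3284.2492 / 126.1848 = 26.02731
log2(26.02731) = 4.7020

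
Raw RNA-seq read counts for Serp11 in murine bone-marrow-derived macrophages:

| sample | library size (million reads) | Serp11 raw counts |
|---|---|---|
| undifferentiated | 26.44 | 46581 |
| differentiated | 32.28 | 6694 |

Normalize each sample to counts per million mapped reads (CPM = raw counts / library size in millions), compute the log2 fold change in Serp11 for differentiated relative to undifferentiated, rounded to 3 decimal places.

CPM(undifferentiated) = 46581 / 26.44 = 1761.7625
CPM(differentiated) = 6694 / 32.28 = 207.3730
Fold change = 207.3730 / 1761.7625 = 0.11771
log2(0.11771) = -3.0867

-3.087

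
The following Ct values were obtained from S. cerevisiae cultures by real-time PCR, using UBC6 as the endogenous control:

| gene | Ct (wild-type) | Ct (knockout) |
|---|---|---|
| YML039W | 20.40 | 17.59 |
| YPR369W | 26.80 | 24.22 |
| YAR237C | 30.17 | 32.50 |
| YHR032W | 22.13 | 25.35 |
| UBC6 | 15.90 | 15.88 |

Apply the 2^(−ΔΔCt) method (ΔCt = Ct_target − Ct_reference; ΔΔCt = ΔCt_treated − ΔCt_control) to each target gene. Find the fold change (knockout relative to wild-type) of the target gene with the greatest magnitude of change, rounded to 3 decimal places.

0.106

YML039W: ΔΔCt = (17.59−15.88) − (20.40−15.90) = 1.71 − 4.50 = -2.79; fold change = 2^2.79 = 6.916
YPR369W: ΔΔCt = (24.22−15.88) − (26.80−15.90) = 8.34 − 10.90 = -2.56; fold change = 2^2.56 = 5.897
YAR237C: ΔΔCt = (32.50−15.88) − (30.17−15.90) = 16.62 − 14.27 = 2.35; fold change = 2^-2.35 = 0.196
YHR032W: ΔΔCt = (25.35−15.88) − (22.13−15.90) = 9.47 − 6.23 = 3.24; fold change = 2^-3.24 = 0.106
YHR032W has the largest |ΔΔCt| = 3.24.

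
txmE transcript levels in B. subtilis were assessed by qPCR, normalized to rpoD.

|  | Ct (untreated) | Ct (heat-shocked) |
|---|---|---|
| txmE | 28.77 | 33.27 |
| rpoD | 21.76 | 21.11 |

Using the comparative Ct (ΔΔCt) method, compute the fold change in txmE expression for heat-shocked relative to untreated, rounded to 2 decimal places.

0.03

ΔCt(untreated) = 28.770 − 21.760 = 7.010
ΔCt(heat-shocked) = 33.270 − 21.110 = 12.160
ΔΔCt = 12.160 − 7.010 = 5.150
Fold change = 2^(−5.150) = 0.028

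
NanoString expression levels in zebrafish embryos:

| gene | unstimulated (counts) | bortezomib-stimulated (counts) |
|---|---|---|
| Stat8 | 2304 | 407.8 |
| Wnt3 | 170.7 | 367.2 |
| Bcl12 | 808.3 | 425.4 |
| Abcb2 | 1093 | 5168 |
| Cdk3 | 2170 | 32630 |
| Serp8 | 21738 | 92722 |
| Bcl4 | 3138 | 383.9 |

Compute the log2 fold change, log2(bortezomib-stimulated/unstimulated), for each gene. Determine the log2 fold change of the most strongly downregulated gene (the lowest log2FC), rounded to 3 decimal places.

log2(407.8/2304) = -2.498  (Stat8)
log2(367.2/170.7) = 1.105  (Wnt3)
log2(425.4/808.3) = -0.926  (Bcl12)
log2(5168/1093) = 2.241  (Abcb2)
log2(32630/2170) = 3.910  (Cdk3)
log2(92722/21738) = 2.093  (Serp8)
log2(383.9/3138) = -3.031  (Bcl4)
Bcl4 is most strongly downregulated.

-3.031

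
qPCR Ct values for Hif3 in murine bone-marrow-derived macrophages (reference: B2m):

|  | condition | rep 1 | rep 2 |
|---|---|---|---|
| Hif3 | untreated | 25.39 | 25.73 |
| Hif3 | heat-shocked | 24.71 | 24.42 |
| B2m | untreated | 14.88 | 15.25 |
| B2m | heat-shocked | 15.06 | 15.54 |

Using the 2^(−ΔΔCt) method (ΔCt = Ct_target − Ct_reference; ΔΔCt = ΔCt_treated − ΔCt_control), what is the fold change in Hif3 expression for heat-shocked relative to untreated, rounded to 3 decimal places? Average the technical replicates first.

2.346

Mean Ct: Hif3 untreated 25.560; Hif3 heat-shocked 24.565; B2m untreated 15.065; B2m heat-shocked 15.300
ΔCt(untreated) = 25.560 − 15.065 = 10.495
ΔCt(heat-shocked) = 24.565 − 15.300 = 9.265
ΔΔCt = 9.265 − 10.495 = -1.230
Fold change = 2^(−(-1.230)) = 2^1.230 = 2.3457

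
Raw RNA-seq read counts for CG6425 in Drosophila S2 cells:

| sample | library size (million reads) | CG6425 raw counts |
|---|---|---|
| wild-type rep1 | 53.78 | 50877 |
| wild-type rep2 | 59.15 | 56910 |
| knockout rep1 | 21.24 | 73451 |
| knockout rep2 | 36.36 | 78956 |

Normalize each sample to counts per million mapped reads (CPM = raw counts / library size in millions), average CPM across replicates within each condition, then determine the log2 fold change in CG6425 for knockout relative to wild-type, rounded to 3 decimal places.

CPM(wild-type rep1) = 50877 / 53.78 = 946.0208
CPM(wild-type rep2) = 56910 / 59.15 = 962.1302
CPM(knockout rep1) = 73451 / 21.24 = 3458.1450
CPM(knockout rep2) = 78956 / 36.36 = 2171.5072
mean CPM(wild-type) = 954.0755; mean CPM(knockout) = 2814.8261
Fold change = 2814.8261 / 954.0755 = 2.95032
log2(2.95032) = 1.5609

1.561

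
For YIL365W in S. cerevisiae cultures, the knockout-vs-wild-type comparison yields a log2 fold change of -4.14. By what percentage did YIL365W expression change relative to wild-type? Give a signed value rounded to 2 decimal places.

-94.33%

Fold change = 2^(-4.14) = 0.0567
Percent change = (FC − 1) × 100% = (0.0567 − 1) × 100 = -94.33%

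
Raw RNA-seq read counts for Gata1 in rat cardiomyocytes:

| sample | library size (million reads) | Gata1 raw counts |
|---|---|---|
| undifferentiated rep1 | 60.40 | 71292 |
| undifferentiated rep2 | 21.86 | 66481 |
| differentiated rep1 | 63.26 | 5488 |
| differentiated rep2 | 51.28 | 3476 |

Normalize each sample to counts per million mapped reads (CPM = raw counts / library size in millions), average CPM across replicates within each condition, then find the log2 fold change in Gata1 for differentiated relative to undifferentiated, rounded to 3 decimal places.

CPM(undifferentiated rep1) = 71292 / 60.40 = 1180.3311
CPM(undifferentiated rep2) = 66481 / 21.86 = 3041.2168
CPM(differentiated rep1) = 5488 / 63.26 = 86.7531
CPM(differentiated rep2) = 3476 / 51.28 = 67.7847
mean CPM(undifferentiated) = 2110.7740; mean CPM(differentiated) = 77.2689
Fold change = 77.2689 / 2110.7740 = 0.03661
log2(0.03661) = -4.7717

-4.772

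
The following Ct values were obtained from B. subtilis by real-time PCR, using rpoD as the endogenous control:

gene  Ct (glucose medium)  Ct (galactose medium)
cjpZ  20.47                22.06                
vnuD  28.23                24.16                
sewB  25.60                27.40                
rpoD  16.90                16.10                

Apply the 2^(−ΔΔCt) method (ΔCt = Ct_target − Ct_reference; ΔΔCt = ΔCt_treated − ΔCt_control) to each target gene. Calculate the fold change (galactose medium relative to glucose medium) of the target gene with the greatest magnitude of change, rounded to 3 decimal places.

9.646

cjpZ: ΔΔCt = (22.06−16.10) − (20.47−16.90) = 5.96 − 3.57 = 2.39; fold change = 2^-2.39 = 0.191
vnuD: ΔΔCt = (24.16−16.10) − (28.23−16.90) = 8.06 − 11.33 = -3.27; fold change = 2^3.27 = 9.646
sewB: ΔΔCt = (27.40−16.10) − (25.60−16.90) = 11.30 − 8.70 = 2.60; fold change = 2^-2.60 = 0.165
vnuD has the largest |ΔΔCt| = 3.27.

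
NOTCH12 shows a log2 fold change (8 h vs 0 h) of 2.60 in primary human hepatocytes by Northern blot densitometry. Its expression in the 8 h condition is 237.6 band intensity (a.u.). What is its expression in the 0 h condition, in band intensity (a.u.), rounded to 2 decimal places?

39.19

Fold change = 2^(2.60) = 6.0629
0 h expression = 237.6 / 6.0629 = 39.19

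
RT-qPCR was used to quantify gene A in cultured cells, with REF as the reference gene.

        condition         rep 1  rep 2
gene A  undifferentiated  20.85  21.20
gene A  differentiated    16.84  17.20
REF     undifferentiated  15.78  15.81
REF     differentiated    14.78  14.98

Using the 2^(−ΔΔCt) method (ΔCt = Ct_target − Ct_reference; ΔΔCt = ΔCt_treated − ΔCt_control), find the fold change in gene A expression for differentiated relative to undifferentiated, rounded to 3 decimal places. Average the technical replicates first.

Mean Ct: gene A undifferentiated 21.025; gene A differentiated 17.020; REF undifferentiated 15.795; REF differentiated 14.880
ΔCt(undifferentiated) = 21.025 − 15.795 = 5.230
ΔCt(differentiated) = 17.020 − 14.880 = 2.140
ΔΔCt = 2.140 − 5.230 = -3.090
Fold change = 2^(−(-3.090)) = 2^3.090 = 8.5150

8.515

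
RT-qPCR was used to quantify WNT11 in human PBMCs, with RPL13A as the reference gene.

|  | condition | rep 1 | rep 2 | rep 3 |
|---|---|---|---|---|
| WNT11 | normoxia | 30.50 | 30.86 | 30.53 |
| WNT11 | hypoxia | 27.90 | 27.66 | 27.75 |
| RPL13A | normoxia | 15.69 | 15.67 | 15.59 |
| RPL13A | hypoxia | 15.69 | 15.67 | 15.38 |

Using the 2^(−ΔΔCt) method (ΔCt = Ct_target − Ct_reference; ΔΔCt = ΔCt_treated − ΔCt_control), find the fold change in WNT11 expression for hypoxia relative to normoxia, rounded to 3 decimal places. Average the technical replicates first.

Mean Ct: WNT11 normoxia 30.630; WNT11 hypoxia 27.770; RPL13A normoxia 15.650; RPL13A hypoxia 15.580
ΔCt(normoxia) = 30.630 − 15.650 = 14.980
ΔCt(hypoxia) = 27.770 − 15.580 = 12.190
ΔΔCt = 12.190 − 14.980 = -2.790
Fold change = 2^(−(-2.790)) = 2^2.790 = 6.9163

6.916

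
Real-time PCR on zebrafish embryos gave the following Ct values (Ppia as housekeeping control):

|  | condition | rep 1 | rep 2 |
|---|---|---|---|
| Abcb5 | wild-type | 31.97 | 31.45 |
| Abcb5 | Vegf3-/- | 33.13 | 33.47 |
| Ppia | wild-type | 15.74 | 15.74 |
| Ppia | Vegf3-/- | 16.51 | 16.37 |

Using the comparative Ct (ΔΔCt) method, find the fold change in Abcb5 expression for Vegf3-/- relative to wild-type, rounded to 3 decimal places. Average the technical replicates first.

0.540

Mean Ct: Abcb5 wild-type 31.710; Abcb5 Vegf3-/- 33.300; Ppia wild-type 15.740; Ppia Vegf3-/- 16.440
ΔCt(wild-type) = 31.710 − 15.740 = 15.970
ΔCt(Vegf3-/-) = 33.300 − 16.440 = 16.860
ΔΔCt = 16.860 − 15.970 = 0.890
Fold change = 2^(−0.890) = 0.5396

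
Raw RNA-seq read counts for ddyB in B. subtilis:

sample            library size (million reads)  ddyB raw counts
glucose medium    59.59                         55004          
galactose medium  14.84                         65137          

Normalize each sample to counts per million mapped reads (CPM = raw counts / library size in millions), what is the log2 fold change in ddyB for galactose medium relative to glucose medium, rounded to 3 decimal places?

2.250

CPM(glucose medium) = 55004 / 59.59 = 923.0408
CPM(galactose medium) = 65137 / 14.84 = 4389.2857
Fold change = 4389.2857 / 923.0408 = 4.75525
log2(4.75525) = 2.2495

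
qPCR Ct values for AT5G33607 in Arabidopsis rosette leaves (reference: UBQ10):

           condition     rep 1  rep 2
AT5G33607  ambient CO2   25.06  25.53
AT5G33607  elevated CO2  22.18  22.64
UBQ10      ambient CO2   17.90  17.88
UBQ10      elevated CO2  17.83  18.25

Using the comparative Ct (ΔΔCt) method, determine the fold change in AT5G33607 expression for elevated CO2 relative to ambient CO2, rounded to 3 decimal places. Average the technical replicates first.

Mean Ct: AT5G33607 ambient CO2 25.295; AT5G33607 elevated CO2 22.410; UBQ10 ambient CO2 17.890; UBQ10 elevated CO2 18.040
ΔCt(ambient CO2) = 25.295 − 17.890 = 7.405
ΔCt(elevated CO2) = 22.410 − 18.040 = 4.370
ΔΔCt = 4.370 − 7.405 = -3.035
Fold change = 2^(−(-3.035)) = 2^3.035 = 8.1965

8.196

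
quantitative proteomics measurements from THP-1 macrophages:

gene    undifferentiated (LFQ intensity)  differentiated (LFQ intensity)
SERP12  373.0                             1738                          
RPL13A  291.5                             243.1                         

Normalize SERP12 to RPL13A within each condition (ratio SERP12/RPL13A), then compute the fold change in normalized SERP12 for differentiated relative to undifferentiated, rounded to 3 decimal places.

5.587

SERP12/RPL13A (undifferentiated) = 373.0 / 291.5 = 1.2796
SERP12/RPL13A (differentiated) = 1738 / 243.1 = 7.1493
Fold change = 7.1493 / 1.2796 = 5.5872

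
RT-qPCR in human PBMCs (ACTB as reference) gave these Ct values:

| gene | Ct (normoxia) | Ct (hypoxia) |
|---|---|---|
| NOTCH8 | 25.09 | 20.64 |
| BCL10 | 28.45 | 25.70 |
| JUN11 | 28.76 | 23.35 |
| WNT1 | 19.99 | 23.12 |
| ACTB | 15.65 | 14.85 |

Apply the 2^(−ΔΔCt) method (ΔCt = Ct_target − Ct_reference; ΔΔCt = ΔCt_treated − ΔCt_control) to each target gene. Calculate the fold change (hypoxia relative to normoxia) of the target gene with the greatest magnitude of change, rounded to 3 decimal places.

24.420

NOTCH8: ΔΔCt = (20.64−14.85) − (25.09−15.65) = 5.79 − 9.44 = -3.65; fold change = 2^3.65 = 12.553
BCL10: ΔΔCt = (25.70−14.85) − (28.45−15.65) = 10.85 − 12.80 = -1.95; fold change = 2^1.95 = 3.864
JUN11: ΔΔCt = (23.35−14.85) − (28.76−15.65) = 8.50 − 13.11 = -4.61; fold change = 2^4.61 = 24.420
WNT1: ΔΔCt = (23.12−14.85) − (19.99−15.65) = 8.27 − 4.34 = 3.93; fold change = 2^-3.93 = 0.066
JUN11 has the largest |ΔΔCt| = 4.61.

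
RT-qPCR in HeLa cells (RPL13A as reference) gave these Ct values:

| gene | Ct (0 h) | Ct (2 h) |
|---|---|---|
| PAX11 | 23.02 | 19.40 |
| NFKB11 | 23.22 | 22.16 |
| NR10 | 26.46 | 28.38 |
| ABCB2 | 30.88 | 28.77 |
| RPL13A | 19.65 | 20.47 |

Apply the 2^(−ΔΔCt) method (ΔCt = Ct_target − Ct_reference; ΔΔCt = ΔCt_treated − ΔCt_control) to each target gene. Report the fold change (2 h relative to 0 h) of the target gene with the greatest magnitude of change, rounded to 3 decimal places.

PAX11: ΔΔCt = (19.40−20.47) − (23.02−19.65) = -1.07 − 3.37 = -4.44; fold change = 2^4.44 = 21.706
NFKB11: ΔΔCt = (22.16−20.47) − (23.22−19.65) = 1.69 − 3.57 = -1.88; fold change = 2^1.88 = 3.681
NR10: ΔΔCt = (28.38−20.47) − (26.46−19.65) = 7.91 − 6.81 = 1.10; fold change = 2^-1.10 = 0.467
ABCB2: ΔΔCt = (28.77−20.47) − (30.88−19.65) = 8.30 − 11.23 = -2.93; fold change = 2^2.93 = 7.621
PAX11 has the largest |ΔΔCt| = 4.44.

21.706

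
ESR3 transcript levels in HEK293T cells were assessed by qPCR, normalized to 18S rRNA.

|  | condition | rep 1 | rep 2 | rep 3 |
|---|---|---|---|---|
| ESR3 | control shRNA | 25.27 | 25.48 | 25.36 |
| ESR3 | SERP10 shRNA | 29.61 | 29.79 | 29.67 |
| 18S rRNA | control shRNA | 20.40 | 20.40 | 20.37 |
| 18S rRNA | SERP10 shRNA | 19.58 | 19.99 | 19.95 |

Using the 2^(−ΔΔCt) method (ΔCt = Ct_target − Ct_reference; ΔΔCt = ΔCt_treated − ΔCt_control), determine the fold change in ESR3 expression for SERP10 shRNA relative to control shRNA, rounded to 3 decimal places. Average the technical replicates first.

0.034

Mean Ct: ESR3 control shRNA 25.370; ESR3 SERP10 shRNA 29.690; 18S rRNA control shRNA 20.390; 18S rRNA SERP10 shRNA 19.840
ΔCt(control shRNA) = 25.370 − 20.390 = 4.980
ΔCt(SERP10 shRNA) = 29.690 − 19.840 = 9.850
ΔΔCt = 9.850 − 4.980 = 4.870
Fold change = 2^(−4.870) = 0.0342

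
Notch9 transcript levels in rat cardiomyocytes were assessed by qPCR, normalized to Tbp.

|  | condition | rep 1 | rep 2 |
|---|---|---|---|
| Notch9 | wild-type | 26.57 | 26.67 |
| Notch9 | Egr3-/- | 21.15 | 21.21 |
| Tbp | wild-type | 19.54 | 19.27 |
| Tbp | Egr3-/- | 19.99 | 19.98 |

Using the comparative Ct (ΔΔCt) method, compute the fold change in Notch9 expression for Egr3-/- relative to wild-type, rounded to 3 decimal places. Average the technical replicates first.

Mean Ct: Notch9 wild-type 26.620; Notch9 Egr3-/- 21.180; Tbp wild-type 19.405; Tbp Egr3-/- 19.985
ΔCt(wild-type) = 26.620 − 19.405 = 7.215
ΔCt(Egr3-/-) = 21.180 − 19.985 = 1.195
ΔΔCt = 1.195 − 7.215 = -6.020
Fold change = 2^(−(-6.020)) = 2^6.020 = 64.8934

64.893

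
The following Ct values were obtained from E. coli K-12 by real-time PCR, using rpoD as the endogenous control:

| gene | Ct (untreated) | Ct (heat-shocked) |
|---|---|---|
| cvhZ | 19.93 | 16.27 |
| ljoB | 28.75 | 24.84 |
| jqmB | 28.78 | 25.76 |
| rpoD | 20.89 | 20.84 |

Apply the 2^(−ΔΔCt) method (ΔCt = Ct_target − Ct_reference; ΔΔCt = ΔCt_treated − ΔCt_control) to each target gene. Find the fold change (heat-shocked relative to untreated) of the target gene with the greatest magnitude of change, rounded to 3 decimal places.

cvhZ: ΔΔCt = (16.27−20.84) − (19.93−20.89) = -4.57 − (-0.96) = -3.61; fold change = 2^3.61 = 12.210
ljoB: ΔΔCt = (24.84−20.84) − (28.75−20.89) = 4.00 − 7.86 = -3.86; fold change = 2^3.86 = 14.520
jqmB: ΔΔCt = (25.76−20.84) − (28.78−20.89) = 4.92 − 7.89 = -2.97; fold change = 2^2.97 = 7.835
ljoB has the largest |ΔΔCt| = 3.86.

14.520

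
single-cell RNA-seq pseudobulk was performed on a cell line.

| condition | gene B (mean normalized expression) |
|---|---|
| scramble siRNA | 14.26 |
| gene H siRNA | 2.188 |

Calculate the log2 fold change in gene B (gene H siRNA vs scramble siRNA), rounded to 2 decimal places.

-2.70

Fold change = 2.188 / 14.26 = 0.1534
log2(0.1534) = -2.704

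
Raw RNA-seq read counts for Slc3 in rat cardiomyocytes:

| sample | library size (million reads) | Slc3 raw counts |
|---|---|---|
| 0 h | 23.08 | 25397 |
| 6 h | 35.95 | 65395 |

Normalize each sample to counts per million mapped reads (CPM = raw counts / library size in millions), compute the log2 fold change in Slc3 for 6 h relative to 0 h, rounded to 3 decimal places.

CPM(0 h) = 25397 / 23.08 = 1100.3899
CPM(6 h) = 65395 / 35.95 = 1819.0542
Fold change = 1819.0542 / 1100.3899 = 1.65310
log2(1.65310) = 0.7252

0.725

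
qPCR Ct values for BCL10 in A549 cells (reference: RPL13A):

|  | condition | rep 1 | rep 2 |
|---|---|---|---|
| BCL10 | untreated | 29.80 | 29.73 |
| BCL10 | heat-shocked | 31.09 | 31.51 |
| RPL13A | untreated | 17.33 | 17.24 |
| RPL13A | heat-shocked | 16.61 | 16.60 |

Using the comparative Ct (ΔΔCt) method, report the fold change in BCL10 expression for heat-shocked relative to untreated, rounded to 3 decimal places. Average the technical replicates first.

Mean Ct: BCL10 untreated 29.765; BCL10 heat-shocked 31.300; RPL13A untreated 17.285; RPL13A heat-shocked 16.605
ΔCt(untreated) = 29.765 − 17.285 = 12.480
ΔCt(heat-shocked) = 31.300 − 16.605 = 14.695
ΔΔCt = 14.695 − 12.480 = 2.215
Fold change = 2^(−2.215) = 0.2154

0.215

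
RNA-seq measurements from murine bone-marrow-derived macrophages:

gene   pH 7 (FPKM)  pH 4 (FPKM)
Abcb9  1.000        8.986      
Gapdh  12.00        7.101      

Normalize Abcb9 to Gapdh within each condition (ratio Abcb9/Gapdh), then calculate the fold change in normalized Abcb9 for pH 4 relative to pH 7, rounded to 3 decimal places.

15.185

Abcb9/Gapdh (pH 7) = 1.000 / 12.00 = 0.083333
Abcb9/Gapdh (pH 4) = 8.986 / 7.101 = 1.2655
Fold change = 1.2655 / 0.083333 = 15.1855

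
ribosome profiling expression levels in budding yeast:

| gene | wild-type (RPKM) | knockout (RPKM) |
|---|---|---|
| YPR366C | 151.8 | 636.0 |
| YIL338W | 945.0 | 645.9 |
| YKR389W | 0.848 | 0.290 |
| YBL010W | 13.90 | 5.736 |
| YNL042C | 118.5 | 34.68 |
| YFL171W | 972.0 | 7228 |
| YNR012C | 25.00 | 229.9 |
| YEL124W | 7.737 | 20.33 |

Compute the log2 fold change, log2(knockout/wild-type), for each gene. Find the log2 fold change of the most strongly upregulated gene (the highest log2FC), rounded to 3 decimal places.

3.201

log2(636.0/151.8) = 2.067  (YPR366C)
log2(645.9/945.0) = -0.549  (YIL338W)
log2(0.290/0.848) = -1.548  (YKR389W)
log2(5.736/13.90) = -1.277  (YBL010W)
log2(34.68/118.5) = -1.773  (YNL042C)
log2(7228/972.0) = 2.895  (YFL171W)
log2(229.9/25.00) = 3.201  (YNR012C)
log2(20.33/7.737) = 1.394  (YEL124W)
YNR012C is most strongly upregulated.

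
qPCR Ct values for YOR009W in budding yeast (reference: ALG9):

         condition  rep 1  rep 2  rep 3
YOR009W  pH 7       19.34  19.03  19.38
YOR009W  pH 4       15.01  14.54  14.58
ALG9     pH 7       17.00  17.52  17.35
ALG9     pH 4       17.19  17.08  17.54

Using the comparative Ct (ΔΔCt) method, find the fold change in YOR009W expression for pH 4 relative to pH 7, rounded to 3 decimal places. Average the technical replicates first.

22.943

Mean Ct: YOR009W pH 7 19.250; YOR009W pH 4 14.710; ALG9 pH 7 17.290; ALG9 pH 4 17.270
ΔCt(pH 7) = 19.250 − 17.290 = 1.960
ΔCt(pH 4) = 14.710 − 17.270 = -2.560
ΔΔCt = -2.560 − 1.960 = -4.520
Fold change = 2^(−(-4.520)) = 2^4.520 = 22.9433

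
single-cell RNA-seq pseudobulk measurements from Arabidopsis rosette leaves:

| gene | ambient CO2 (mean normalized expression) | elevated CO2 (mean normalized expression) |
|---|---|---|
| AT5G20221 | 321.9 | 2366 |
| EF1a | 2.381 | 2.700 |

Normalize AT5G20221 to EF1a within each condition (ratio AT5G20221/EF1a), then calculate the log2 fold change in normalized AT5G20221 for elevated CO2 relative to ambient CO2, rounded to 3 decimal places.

AT5G20221/EF1a (ambient CO2) = 321.9 / 2.381 = 135.2
AT5G20221/EF1a (elevated CO2) = 2366 / 2.700 = 876.3
Fold change = 876.3 / 135.2 = 6.4817
log2(6.4817) = 2.6964

2.696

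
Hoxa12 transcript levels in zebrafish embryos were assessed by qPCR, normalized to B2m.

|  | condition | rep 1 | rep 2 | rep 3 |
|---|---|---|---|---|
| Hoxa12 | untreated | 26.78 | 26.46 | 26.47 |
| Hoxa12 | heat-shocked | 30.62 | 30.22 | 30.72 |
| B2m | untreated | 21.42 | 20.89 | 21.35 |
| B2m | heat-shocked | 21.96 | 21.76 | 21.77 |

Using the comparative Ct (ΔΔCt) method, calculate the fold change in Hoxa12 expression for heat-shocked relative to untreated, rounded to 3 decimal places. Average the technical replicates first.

Mean Ct: Hoxa12 untreated 26.570; Hoxa12 heat-shocked 30.520; B2m untreated 21.220; B2m heat-shocked 21.830
ΔCt(untreated) = 26.570 − 21.220 = 5.350
ΔCt(heat-shocked) = 30.520 − 21.830 = 8.690
ΔΔCt = 8.690 − 5.350 = 3.340
Fold change = 2^(−3.340) = 0.0988

0.099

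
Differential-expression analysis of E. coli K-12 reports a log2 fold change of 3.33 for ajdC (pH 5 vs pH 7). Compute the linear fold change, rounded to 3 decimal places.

10.056

Fold change = 2^(3.33) = 10.0561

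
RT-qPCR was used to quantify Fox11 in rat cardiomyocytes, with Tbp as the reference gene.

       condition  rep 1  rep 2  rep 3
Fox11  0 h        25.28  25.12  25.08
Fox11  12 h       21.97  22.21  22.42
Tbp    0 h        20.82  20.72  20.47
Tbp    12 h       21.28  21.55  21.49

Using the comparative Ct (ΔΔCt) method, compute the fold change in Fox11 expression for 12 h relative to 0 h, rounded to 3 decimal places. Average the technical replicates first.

13.269

Mean Ct: Fox11 0 h 25.160; Fox11 12 h 22.200; Tbp 0 h 20.670; Tbp 12 h 21.440
ΔCt(0 h) = 25.160 − 20.670 = 4.490
ΔCt(12 h) = 22.200 − 21.440 = 0.760
ΔΔCt = 0.760 − 4.490 = -3.730
Fold change = 2^(−(-3.730)) = 2^3.730 = 13.2691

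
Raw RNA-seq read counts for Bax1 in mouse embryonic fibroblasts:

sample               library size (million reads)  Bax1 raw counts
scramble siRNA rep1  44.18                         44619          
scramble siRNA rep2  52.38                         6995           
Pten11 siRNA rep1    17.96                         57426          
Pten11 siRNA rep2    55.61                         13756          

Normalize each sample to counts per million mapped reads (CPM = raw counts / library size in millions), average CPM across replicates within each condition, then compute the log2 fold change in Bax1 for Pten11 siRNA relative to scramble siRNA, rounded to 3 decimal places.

1.591

CPM(scramble siRNA rep1) = 44619 / 44.18 = 1009.9366
CPM(scramble siRNA rep2) = 6995 / 52.38 = 133.5433
CPM(Pten11 siRNA rep1) = 57426 / 17.96 = 3197.4388
CPM(Pten11 siRNA rep2) = 13756 / 55.61 = 247.3656
mean CPM(scramble siRNA) = 571.7400; mean CPM(Pten11 siRNA) = 1722.4022
Fold change = 1722.4022 / 571.7400 = 3.01256
log2(3.01256) = 1.5910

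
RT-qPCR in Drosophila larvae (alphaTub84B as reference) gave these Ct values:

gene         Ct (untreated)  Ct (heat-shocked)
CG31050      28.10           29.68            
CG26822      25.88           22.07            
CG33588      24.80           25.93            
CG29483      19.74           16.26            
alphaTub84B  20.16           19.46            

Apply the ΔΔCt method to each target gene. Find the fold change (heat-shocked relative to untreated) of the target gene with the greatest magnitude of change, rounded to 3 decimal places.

CG31050: ΔΔCt = (29.68−19.46) − (28.10−20.16) = 10.22 − 7.94 = 2.28; fold change = 2^-2.28 = 0.206
CG26822: ΔΔCt = (22.07−19.46) − (25.88−20.16) = 2.61 − 5.72 = -3.11; fold change = 2^3.11 = 8.634
CG33588: ΔΔCt = (25.93−19.46) − (24.80−20.16) = 6.47 − 4.64 = 1.83; fold change = 2^-1.83 = 0.281
CG29483: ΔΔCt = (16.26−19.46) − (19.74−20.16) = -3.20 − (-0.42) = -2.78; fold change = 2^2.78 = 6.869
CG26822 has the largest |ΔΔCt| = 3.11.

8.634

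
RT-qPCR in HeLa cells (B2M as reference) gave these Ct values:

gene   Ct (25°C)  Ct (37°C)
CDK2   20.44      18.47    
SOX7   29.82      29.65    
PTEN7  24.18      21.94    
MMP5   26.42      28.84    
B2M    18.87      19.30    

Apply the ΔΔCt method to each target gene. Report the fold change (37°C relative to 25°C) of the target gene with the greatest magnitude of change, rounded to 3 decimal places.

CDK2: ΔΔCt = (18.47−19.30) − (20.44−18.87) = -0.83 − 1.57 = -2.40; fold change = 2^2.40 = 5.278
SOX7: ΔΔCt = (29.65−19.30) − (29.82−18.87) = 10.35 − 10.95 = -0.60; fold change = 2^0.60 = 1.516
PTEN7: ΔΔCt = (21.94−19.30) − (24.18−18.87) = 2.64 − 5.31 = -2.67; fold change = 2^2.67 = 6.364
MMP5: ΔΔCt = (28.84−19.30) − (26.42−18.87) = 9.54 − 7.55 = 1.99; fold change = 2^-1.99 = 0.252
PTEN7 has the largest |ΔΔCt| = 2.67.

6.364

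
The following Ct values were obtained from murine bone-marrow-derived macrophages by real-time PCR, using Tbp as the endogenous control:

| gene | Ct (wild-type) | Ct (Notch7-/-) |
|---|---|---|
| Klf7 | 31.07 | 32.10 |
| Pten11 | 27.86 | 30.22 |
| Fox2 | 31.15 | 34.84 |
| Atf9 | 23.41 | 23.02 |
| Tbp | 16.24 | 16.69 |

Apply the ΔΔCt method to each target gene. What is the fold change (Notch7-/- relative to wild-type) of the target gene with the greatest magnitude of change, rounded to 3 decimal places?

0.106

Klf7: ΔΔCt = (32.10−16.69) − (31.07−16.24) = 15.41 − 14.83 = 0.58; fold change = 2^-0.58 = 0.669
Pten11: ΔΔCt = (30.22−16.69) − (27.86−16.24) = 13.53 − 11.62 = 1.91; fold change = 2^-1.91 = 0.266
Fox2: ΔΔCt = (34.84−16.69) − (31.15−16.24) = 18.15 − 14.91 = 3.24; fold change = 2^-3.24 = 0.106
Atf9: ΔΔCt = (23.02−16.69) − (23.41−16.24) = 6.33 − 7.17 = -0.84; fold change = 2^0.84 = 1.790
Fox2 has the largest |ΔΔCt| = 3.24.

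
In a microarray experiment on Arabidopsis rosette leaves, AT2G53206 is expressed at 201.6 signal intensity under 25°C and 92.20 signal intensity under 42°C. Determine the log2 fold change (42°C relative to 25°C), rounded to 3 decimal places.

-1.129

Fold change = 92.20 / 201.6 = 0.4573
log2(0.4573) = -1.1287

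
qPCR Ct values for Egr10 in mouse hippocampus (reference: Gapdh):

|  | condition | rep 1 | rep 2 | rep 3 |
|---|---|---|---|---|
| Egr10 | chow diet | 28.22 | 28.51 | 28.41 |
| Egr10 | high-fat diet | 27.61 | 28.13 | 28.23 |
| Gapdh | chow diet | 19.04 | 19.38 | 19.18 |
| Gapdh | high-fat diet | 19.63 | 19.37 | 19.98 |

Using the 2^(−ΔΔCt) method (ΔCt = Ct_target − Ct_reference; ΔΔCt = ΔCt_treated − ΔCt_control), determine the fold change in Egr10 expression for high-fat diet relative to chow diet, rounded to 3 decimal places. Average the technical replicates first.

1.803

Mean Ct: Egr10 chow diet 28.380; Egr10 high-fat diet 27.990; Gapdh chow diet 19.200; Gapdh high-fat diet 19.660
ΔCt(chow diet) = 28.380 − 19.200 = 9.180
ΔCt(high-fat diet) = 27.990 − 19.660 = 8.330
ΔΔCt = 8.330 − 9.180 = -0.850
Fold change = 2^(−(-0.850)) = 2^0.850 = 1.8025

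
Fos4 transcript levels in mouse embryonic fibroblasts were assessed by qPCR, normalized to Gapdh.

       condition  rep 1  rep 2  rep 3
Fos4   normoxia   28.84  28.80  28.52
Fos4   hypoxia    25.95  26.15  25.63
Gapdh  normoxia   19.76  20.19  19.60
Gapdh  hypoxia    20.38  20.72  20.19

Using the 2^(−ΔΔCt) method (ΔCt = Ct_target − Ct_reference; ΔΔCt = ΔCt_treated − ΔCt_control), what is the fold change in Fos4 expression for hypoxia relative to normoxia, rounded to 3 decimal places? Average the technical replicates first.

10.483

Mean Ct: Fos4 normoxia 28.720; Fos4 hypoxia 25.910; Gapdh normoxia 19.850; Gapdh hypoxia 20.430
ΔCt(normoxia) = 28.720 − 19.850 = 8.870
ΔCt(hypoxia) = 25.910 − 20.430 = 5.480
ΔΔCt = 5.480 − 8.870 = -3.390
Fold change = 2^(−(-3.390)) = 2^3.390 = 10.4831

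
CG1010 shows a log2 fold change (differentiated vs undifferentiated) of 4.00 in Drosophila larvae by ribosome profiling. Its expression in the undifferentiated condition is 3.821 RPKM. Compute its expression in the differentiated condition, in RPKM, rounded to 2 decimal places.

Fold change = 2^(4.00) = 16.0000
differentiated expression = 3.821 × 16.0000 = 61.14

61.14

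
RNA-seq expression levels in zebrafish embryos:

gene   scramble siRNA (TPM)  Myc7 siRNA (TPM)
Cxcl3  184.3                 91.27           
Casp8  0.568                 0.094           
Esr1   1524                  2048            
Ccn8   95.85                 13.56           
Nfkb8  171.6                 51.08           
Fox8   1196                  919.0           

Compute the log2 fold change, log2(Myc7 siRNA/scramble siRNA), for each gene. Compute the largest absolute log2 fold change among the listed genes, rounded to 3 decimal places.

log2(91.27/184.3) = -1.014  (Cxcl3)
log2(0.094/0.568) = -2.595  (Casp8)
log2(2048/1524) = 0.426  (Esr1)
log2(13.56/95.85) = -2.821  (Ccn8)
log2(51.08/171.6) = -1.748  (Nfkb8)
log2(919.0/1196) = -0.380  (Fox8)
The largest magnitude belongs to Ccn8.

2.821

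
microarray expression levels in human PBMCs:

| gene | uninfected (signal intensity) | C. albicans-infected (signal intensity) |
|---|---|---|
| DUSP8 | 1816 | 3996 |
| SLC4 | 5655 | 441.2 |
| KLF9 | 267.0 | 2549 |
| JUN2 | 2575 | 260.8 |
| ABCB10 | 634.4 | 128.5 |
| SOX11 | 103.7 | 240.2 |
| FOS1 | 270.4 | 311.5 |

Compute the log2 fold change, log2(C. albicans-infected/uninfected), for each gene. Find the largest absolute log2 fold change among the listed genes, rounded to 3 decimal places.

3.680

log2(3996/1816) = 1.138  (DUSP8)
log2(441.2/5655) = -3.680  (SLC4)
log2(2549/267.0) = 3.255  (KLF9)
log2(260.8/2575) = -3.304  (JUN2)
log2(128.5/634.4) = -2.304  (ABCB10)
log2(240.2/103.7) = 1.212  (SOX11)
log2(311.5/270.4) = 0.204  (FOS1)
The largest magnitude belongs to SLC4.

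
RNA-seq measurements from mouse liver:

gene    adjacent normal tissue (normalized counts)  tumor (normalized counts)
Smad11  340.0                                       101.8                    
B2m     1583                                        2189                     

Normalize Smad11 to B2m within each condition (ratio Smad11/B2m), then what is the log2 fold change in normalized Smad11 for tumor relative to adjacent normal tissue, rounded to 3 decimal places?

-2.207

Smad11/B2m (adjacent normal tissue) = 340.0 / 1583 = 0.21478
Smad11/B2m (tumor) = 101.8 / 2189 = 0.046505
Fold change = 0.046505 / 0.21478 = 0.2165
log2(0.2165) = -2.2074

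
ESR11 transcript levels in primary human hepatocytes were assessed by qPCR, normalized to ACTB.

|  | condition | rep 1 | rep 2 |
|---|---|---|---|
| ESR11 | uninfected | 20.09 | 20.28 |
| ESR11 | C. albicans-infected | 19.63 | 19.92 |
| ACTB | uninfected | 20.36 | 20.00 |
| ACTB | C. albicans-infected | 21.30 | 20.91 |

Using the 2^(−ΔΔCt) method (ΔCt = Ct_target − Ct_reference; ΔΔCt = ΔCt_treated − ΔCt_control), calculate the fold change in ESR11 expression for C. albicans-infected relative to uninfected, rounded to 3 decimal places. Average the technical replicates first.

2.523

Mean Ct: ESR11 uninfected 20.185; ESR11 C. albicans-infected 19.775; ACTB uninfected 20.180; ACTB C. albicans-infected 21.105
ΔCt(uninfected) = 20.185 − 20.180 = 0.005
ΔCt(C. albicans-infected) = 19.775 − 21.105 = -1.330
ΔΔCt = -1.330 − 0.005 = -1.335
Fold change = 2^(−(-1.335)) = 2^1.335 = 2.5228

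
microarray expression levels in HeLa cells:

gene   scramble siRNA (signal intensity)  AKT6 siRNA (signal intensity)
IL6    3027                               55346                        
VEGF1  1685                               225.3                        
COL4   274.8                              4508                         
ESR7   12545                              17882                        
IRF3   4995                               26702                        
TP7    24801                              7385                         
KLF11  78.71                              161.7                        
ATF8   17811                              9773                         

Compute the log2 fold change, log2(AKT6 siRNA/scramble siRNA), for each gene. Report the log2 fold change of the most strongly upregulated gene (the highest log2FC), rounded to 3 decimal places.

log2(55346/3027) = 4.193  (IL6)
log2(225.3/1685) = -2.903  (VEGF1)
log2(4508/274.8) = 4.036  (COL4)
log2(17882/12545) = 0.511  (ESR7)
log2(26702/4995) = 2.418  (IRF3)
log2(7385/24801) = -1.748  (TP7)
log2(161.7/78.71) = 1.039  (KLF11)
log2(9773/17811) = -0.866  (ATF8)
IL6 is most strongly upregulated.

4.193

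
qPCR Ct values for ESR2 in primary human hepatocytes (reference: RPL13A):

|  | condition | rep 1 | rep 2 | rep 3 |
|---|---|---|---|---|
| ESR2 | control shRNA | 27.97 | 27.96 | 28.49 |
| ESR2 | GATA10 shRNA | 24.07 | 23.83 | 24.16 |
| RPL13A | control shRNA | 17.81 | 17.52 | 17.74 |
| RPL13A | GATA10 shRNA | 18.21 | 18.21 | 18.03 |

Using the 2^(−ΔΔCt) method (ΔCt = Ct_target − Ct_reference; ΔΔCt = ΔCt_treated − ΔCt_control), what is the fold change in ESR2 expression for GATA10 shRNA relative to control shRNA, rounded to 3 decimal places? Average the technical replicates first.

Mean Ct: ESR2 control shRNA 28.140; ESR2 GATA10 shRNA 24.020; RPL13A control shRNA 17.690; RPL13A GATA10 shRNA 18.150
ΔCt(control shRNA) = 28.140 − 17.690 = 10.450
ΔCt(GATA10 shRNA) = 24.020 − 18.150 = 5.870
ΔΔCt = 5.870 − 10.450 = -4.580
Fold change = 2^(−(-4.580)) = 2^4.580 = 23.9176

23.918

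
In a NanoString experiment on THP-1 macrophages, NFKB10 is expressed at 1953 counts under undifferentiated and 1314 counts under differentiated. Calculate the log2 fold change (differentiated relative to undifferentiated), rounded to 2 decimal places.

-0.57

Fold change = 1314 / 1953 = 0.6728
log2(0.6728) = -0.572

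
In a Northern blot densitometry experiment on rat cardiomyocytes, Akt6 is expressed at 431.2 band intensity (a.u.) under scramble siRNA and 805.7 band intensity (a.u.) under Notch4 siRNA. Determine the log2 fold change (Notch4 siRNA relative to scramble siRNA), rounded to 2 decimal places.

Fold change = 805.7 / 431.2 = 1.8685
log2(1.8685) = 0.902

0.90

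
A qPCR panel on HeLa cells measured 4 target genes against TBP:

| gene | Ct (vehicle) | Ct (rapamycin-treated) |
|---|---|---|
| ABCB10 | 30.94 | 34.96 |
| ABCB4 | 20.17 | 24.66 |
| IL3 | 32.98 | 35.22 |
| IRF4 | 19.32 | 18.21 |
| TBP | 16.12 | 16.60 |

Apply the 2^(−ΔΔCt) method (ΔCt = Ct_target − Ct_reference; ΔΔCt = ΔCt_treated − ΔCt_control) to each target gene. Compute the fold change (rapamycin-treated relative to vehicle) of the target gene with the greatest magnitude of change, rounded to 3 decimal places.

ABCB10: ΔΔCt = (34.96−16.60) − (30.94−16.12) = 18.36 − 14.82 = 3.54; fold change = 2^-3.54 = 0.086
ABCB4: ΔΔCt = (24.66−16.60) − (20.17−16.12) = 8.06 − 4.05 = 4.01; fold change = 2^-4.01 = 0.062
IL3: ΔΔCt = (35.22−16.60) − (32.98−16.12) = 18.62 − 16.86 = 1.76; fold change = 2^-1.76 = 0.295
IRF4: ΔΔCt = (18.21−16.60) − (19.32−16.12) = 1.61 − 3.20 = -1.59; fold change = 2^1.59 = 3.010
ABCB4 has the largest |ΔΔCt| = 4.01.

0.062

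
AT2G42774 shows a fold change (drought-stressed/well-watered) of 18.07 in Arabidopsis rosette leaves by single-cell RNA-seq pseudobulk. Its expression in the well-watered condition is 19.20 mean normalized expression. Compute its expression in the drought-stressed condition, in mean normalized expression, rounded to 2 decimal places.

346.94

drought-stressed expression = 19.20 × 18.07 = 346.94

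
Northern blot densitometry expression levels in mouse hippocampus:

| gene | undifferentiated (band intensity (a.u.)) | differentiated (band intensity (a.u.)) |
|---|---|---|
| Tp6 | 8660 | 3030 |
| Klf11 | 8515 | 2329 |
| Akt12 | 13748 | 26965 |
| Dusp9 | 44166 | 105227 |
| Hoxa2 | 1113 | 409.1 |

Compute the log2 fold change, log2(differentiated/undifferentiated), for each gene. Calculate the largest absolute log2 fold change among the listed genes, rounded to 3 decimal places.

log2(3030/8660) = -1.515  (Tp6)
log2(2329/8515) = -1.870  (Klf11)
log2(26965/13748) = 0.972  (Akt12)
log2(105227/44166) = 1.252  (Dusp9)
log2(409.1/1113) = -1.444  (Hoxa2)
The largest magnitude belongs to Klf11.

1.870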